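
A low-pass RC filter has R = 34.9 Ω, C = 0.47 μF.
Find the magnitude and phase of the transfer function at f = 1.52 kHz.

Step 1 — Angular frequency: ω = 2π·1520 = 9550 rad/s.
Step 2 — Transfer function: H(jω) = 1/(1 + jωRC).
Step 3 — Denominator: 1 + jωRC = 1 + j·9550·34.9·4.7e-07 = 1 + j0.1567.
Step 4 — H = 0.976 - j0.1529.
Step 5 — Magnitude: |H| = 0.988 (-0.1 dB); phase: φ = -8.9°.

|H| = 0.988 (-0.1 dB), φ = -8.9°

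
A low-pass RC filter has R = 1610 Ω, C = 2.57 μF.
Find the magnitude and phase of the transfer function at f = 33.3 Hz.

Step 1 — Angular frequency: ω = 2π·33.3 = 209.2 rad/s.
Step 2 — Transfer function: H(jω) = 1/(1 + jωRC).
Step 3 — Denominator: 1 + jωRC = 1 + j·209.2·1610·2.57e-06 = 1 + j0.8657.
Step 4 — H = 0.5716 - j0.4948.
Step 5 — Magnitude: |H| = 0.756 (-2.4 dB); phase: φ = -40.9°.

|H| = 0.756 (-2.4 dB), φ = -40.9°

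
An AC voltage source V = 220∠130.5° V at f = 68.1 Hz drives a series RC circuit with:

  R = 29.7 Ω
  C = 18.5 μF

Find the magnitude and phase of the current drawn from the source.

Step 1 — Angular frequency: ω = 2π·f = 2π·68.1 = 427.9 rad/s.
Step 2 — Component impedances:
  R: Z = R = 29.7 Ω
  C: Z = 1/(jωC) = -j/(ω·C) = 0 - j126.3 Ω
Step 3 — Series combination: Z_total = R + C = 29.7 - j126.3 Ω = 129.8∠-76.8° Ω.
Step 4 — Source phasor: V = 220∠130.5° V = -142.9 + j167.3 V.
Step 5 — Ohm's law: I = V / Z_total = (-142.9 + j167.3) / (29.7 - j126.3) = -1.507 - j0.7767 A.
Step 6 — Convert to polar: |I| = 1.695 A, ∠I = -152.7°.

I = 1.695∠-152.7° A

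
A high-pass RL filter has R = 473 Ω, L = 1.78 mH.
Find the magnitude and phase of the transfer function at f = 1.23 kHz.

Step 1 — Angular frequency: ω = 2π·1230 = 7728 rad/s.
Step 2 — Transfer function: H(jω) = jωL/(R + jωL).
Step 3 — Numerator jωL = j·13.76; denominator R + jωL = 473 + j13.76.
Step 4 — H = 0.0008451 + j0.02906.
Step 5 — Magnitude: |H| = 0.02907 (-30.7 dB); phase: φ = 88.3°.

|H| = 0.02907 (-30.7 dB), φ = 88.3°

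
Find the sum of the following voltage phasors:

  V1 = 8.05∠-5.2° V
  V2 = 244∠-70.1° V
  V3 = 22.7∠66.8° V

Step 1 — Convert each phasor to rectangular form:
  V1 = 8.05·(cos(-5.2°) + j·sin(-5.2°)) = 8.017 - j0.7296 V
  V2 = 244·(cos(-70.1°) + j·sin(-70.1°)) = 83.05 - j229.4 V
  V3 = 22.7·(cos(66.8°) + j·sin(66.8°)) = 8.942 + j20.86 V
Step 2 — Sum components: V_total = 100 - j209.3 V.
Step 3 — Convert to polar: |V_total| = 232 V, ∠V_total = -64.5°.

V_total = 232∠-64.5° V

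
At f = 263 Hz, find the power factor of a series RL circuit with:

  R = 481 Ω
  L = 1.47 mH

Step 1 — Angular frequency: ω = 2π·f = 2π·263 = 1652 rad/s.
Step 2 — Component impedances:
  R: Z = R = 481 Ω
  L: Z = jωL = j·1652·0.00147 = 0 + j2.429 Ω
Step 3 — Series combination: Z_total = R + L = 481 + j2.429 Ω = 481∠0.3° Ω.
Step 4 — Power factor: PF = cos(φ) = Re(Z)/|Z| = 481/481 = 1.
Step 5 — Type: Im(Z) = 2.429 ⇒ lagging (phase φ = 0.3°).

PF = 1 (lagging, φ = 0.3°)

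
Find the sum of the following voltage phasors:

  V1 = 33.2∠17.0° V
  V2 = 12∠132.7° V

Step 1 — Convert each phasor to rectangular form:
  V1 = 33.2·(cos(17.0°) + j·sin(17.0°)) = 31.75 + j9.707 V
  V2 = 12·(cos(132.7°) + j·sin(132.7°)) = -8.138 + j8.819 V
Step 2 — Sum components: V_total = 23.61 + j18.53 V.
Step 3 — Convert to polar: |V_total| = 30.01 V, ∠V_total = 38.1°.

V_total = 30.01∠38.1° V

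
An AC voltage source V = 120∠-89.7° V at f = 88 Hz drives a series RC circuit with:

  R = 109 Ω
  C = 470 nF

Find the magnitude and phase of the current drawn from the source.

Step 1 — Angular frequency: ω = 2π·f = 2π·88 = 552.9 rad/s.
Step 2 — Component impedances:
  R: Z = R = 109 Ω
  C: Z = 1/(jωC) = -j/(ω·C) = 0 - j3848 Ω
Step 3 — Series combination: Z_total = R + C = 109 - j3848 Ω = 3850∠-88.4° Ω.
Step 4 — Source phasor: V = 120∠-89.7° V = 0.6283 - j120 V.
Step 5 — Ohm's law: I = V / Z_total = (0.6283 - j120) / (109 - j3848) = 0.03116 - j0.0007195 A.
Step 6 — Convert to polar: |I| = 0.03117 A, ∠I = -1.3°.

I = 0.03117∠-1.3° A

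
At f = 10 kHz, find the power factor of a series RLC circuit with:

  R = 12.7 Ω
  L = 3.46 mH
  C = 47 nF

Step 1 — Angular frequency: ω = 2π·f = 2π·1e+04 = 6.283e+04 rad/s.
Step 2 — Component impedances:
  R: Z = R = 12.7 Ω
  L: Z = jωL = j·6.283e+04·0.00346 = 0 + j217.4 Ω
  C: Z = 1/(jωC) = -j/(ω·C) = 0 - j338.6 Ω
Step 3 — Series combination: Z_total = R + L + C = 12.7 - j121.2 Ω = 121.9∠-84.0° Ω.
Step 4 — Power factor: PF = cos(φ) = Re(Z)/|Z| = 12.7/121.9 = 0.1042.
Step 5 — Type: Im(Z) = -121.2 ⇒ leading (phase φ = -84.0°).

PF = 0.1042 (leading, φ = -84.0°)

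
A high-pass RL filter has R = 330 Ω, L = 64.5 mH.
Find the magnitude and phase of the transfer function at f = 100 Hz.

Step 1 — Angular frequency: ω = 2π·100 = 628.3 rad/s.
Step 2 — Transfer function: H(jω) = jωL/(R + jωL).
Step 3 — Numerator jωL = j·40.53; denominator R + jωL = 330 + j40.53.
Step 4 — H = 0.01486 + j0.121.
Step 5 — Magnitude: |H| = 0.1219 (-18.3 dB); phase: φ = 83.0°.

|H| = 0.1219 (-18.3 dB), φ = 83.0°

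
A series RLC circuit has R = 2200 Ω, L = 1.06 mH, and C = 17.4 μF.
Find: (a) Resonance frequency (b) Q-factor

Step 1 — Resonance condition Im(Z)=0 gives ω₀ = 1/√(LC).
Step 2 — ω₀ = 1/√(0.00106·1.74e-05) = 7363 rad/s.
Step 3 — f₀ = ω₀/(2π) = 1172 Hz.
Step 4 — Series Q: Q = ω₀L/R = 7363·0.00106/2200 = 0.003548.

(a) f₀ = 1172 Hz  (b) Q = 0.003548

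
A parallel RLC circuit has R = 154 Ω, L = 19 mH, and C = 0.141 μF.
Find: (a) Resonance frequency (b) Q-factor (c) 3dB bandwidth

Step 1 — Resonance: ω₀ = 1/√(LC) = 1/√(0.019·1.41e-07) = 1.932e+04 rad/s.
Step 2 — f₀ = ω₀/(2π) = 3075 Hz.
Step 3 — Parallel Q: Q = R/(ω₀L) = 154/(1.932e+04·0.019) = 0.4195.
Step 4 — Bandwidth: Δω = ω₀/Q = 4.605e+04 rad/s; BW = Δω/(2π) = 7330 Hz.

(a) f₀ = 3075 Hz  (b) Q = 0.4195  (c) BW = 7330 Hz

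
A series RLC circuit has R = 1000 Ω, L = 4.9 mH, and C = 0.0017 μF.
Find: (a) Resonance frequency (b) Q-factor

Step 1 — Resonance condition Im(Z)=0 gives ω₀ = 1/√(LC).
Step 2 — ω₀ = 1/√(0.0049·1.7e-09) = 3.465e+05 rad/s.
Step 3 — f₀ = ω₀/(2π) = 5.514e+04 Hz.
Step 4 — Series Q: Q = ω₀L/R = 3.465e+05·0.0049/1000 = 1.698.

(a) f₀ = 5.514e+04 Hz  (b) Q = 1.698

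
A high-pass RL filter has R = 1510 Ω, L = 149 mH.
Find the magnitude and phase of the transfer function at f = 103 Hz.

Step 1 — Angular frequency: ω = 2π·103 = 647.2 rad/s.
Step 2 — Transfer function: H(jω) = jωL/(R + jωL).
Step 3 — Numerator jωL = j·96.43; denominator R + jωL = 1510 + j96.43.
Step 4 — H = 0.004061 + j0.0636.
Step 5 — Magnitude: |H| = 0.06373 (-23.9 dB); phase: φ = 86.3°.

|H| = 0.06373 (-23.9 dB), φ = 86.3°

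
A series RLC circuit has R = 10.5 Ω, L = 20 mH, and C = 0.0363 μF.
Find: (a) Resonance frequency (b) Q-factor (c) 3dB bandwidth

Step 1 — Resonance: ω₀ = 1/√(LC) = 1/√(0.02·3.63e-08) = 3.711e+04 rad/s.
Step 2 — f₀ = ω₀/(2π) = 5907 Hz.
Step 3 — Series Q: Q = ω₀L/R = 3.711e+04·0.02/10.5 = 70.69.
Step 4 — Bandwidth: Δω = ω₀/Q = 525 rad/s; BW = Δω/(2π) = 83.56 Hz.

(a) f₀ = 5907 Hz  (b) Q = 70.69  (c) BW = 83.56 Hz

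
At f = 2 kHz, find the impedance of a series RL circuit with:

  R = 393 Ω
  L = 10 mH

Step 1 — Angular frequency: ω = 2π·f = 2π·2000 = 1.257e+04 rad/s.
Step 2 — Component impedances:
  R: Z = R = 393 Ω
  L: Z = jωL = j·1.257e+04·0.01 = 0 + j125.7 Ω
Step 3 — Series combination: Z_total = R + L = 393 + j125.7 Ω = 412.6∠17.7° Ω.

Z = 393 + j125.7 Ω = 412.6∠17.7° Ω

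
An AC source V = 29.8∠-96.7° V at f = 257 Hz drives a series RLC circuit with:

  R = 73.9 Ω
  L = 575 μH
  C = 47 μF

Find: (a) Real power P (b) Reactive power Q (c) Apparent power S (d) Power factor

Step 1 — Angular frequency: ω = 2π·f = 2π·257 = 1615 rad/s.
Step 2 — Component impedances:
  R: Z = R = 73.9 Ω
  L: Z = jωL = j·1615·0.000575 = 0 + j0.9285 Ω
  C: Z = 1/(jωC) = -j/(ω·C) = 0 - j13.18 Ω
Step 3 — Series combination: Z_total = R + L + C = 73.9 - j12.25 Ω = 74.91∠-9.4° Ω.
Step 4 — Source phasor: V = 29.8∠-96.7° V = -3.477 - j29.6 V.
Step 5 — Current: I = V / Z = 0.01881 - j0.3974 A = 0.3978∠-87.3° A.
Step 6 — Complex power: S = V·I* = 11.7 - j1.938 VA.
Step 7 — Real power: P = Re(S) = 11.7 W.
Step 8 — Reactive power: Q = Im(S) = -1.938 VAR.
Step 9 — Apparent power: |S| = 11.86 VA.
Step 10 — Power factor: PF = P/|S| = 0.9865 (leading).

(a) P = 11.7 W  (b) Q = -1.938 VAR  (c) S = 11.86 VA  (d) PF = 0.9865 (leading)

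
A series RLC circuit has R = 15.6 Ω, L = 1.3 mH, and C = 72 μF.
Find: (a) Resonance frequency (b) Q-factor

Step 1 — Resonance condition Im(Z)=0 gives ω₀ = 1/√(LC).
Step 2 — ω₀ = 1/√(0.0013·7.2e-05) = 3269 rad/s.
Step 3 — f₀ = ω₀/(2π) = 520.2 Hz.
Step 4 — Series Q: Q = ω₀L/R = 3269·0.0013/15.6 = 0.2724.

(a) f₀ = 520.2 Hz  (b) Q = 0.2724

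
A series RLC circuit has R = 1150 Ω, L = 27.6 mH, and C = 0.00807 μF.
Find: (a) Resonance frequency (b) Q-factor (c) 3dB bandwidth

Step 1 — Resonance condition Im(Z)=0 gives ω₀ = 1/√(LC).
Step 2 — ω₀ = 1/√(0.0276·8.07e-09) = 6.701e+04 rad/s.
Step 3 — f₀ = ω₀/(2π) = 1.066e+04 Hz.
Step 4 — Series Q: Q = ω₀L/R = 6.701e+04·0.0276/1150 = 1.608.
Step 5 — 3dB bandwidth: Δω = ω₀/Q = 4.167e+04 rad/s; BW = Δω/(2π) = 6631 Hz.

(a) f₀ = 1.066e+04 Hz  (b) Q = 1.608  (c) BW = 6631 Hz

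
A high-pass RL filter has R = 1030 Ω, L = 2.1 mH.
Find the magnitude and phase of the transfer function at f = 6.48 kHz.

Step 1 — Angular frequency: ω = 2π·6480 = 4.072e+04 rad/s.
Step 2 — Transfer function: H(jω) = jωL/(R + jωL).
Step 3 — Numerator jωL = j·85.5; denominator R + jωL = 1030 + j85.5.
Step 4 — H = 0.006844 + j0.08244.
Step 5 — Magnitude: |H| = 0.08273 (-21.6 dB); phase: φ = 85.3°.

|H| = 0.08273 (-21.6 dB), φ = 85.3°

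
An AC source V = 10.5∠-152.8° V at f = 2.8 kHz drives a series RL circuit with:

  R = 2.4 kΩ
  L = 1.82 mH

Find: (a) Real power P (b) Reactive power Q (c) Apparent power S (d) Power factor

Step 1 — Angular frequency: ω = 2π·f = 2π·2800 = 1.759e+04 rad/s.
Step 2 — Component impedances:
  R: Z = R = 2400 Ω
  L: Z = jωL = j·1.759e+04·0.00182 = 0 + j32.02 Ω
Step 3 — Series combination: Z_total = R + L = 2400 + j32.02 Ω = 2400∠0.8° Ω.
Step 4 — Source phasor: V = 10.5∠-152.8° V = -9.339 - j4.8 V.
Step 5 — Current: I = V / Z = -0.003917 - j0.001948 A = 0.004375∠-153.6° A.
Step 6 — Complex power: S = V·I* = 0.04593 + j0.0006128 VA.
Step 7 — Real power: P = Re(S) = 0.04593 W.
Step 8 — Reactive power: Q = Im(S) = 0.0006128 VAR.
Step 9 — Apparent power: |S| = 0.04593 VA.
Step 10 — Power factor: PF = P/|S| = 0.9999 (lagging).

(a) P = 0.04593 W  (b) Q = 0.0006128 VAR  (c) S = 0.04593 VA  (d) PF = 0.9999 (lagging)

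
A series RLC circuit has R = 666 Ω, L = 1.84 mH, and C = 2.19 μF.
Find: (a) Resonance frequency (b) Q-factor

Step 1 — Resonance condition Im(Z)=0 gives ω₀ = 1/√(LC).
Step 2 — ω₀ = 1/√(0.00184·2.19e-06) = 1.575e+04 rad/s.
Step 3 — f₀ = ω₀/(2π) = 2507 Hz.
Step 4 — Series Q: Q = ω₀L/R = 1.575e+04·0.00184/666 = 0.04352.

(a) f₀ = 2507 Hz  (b) Q = 0.04352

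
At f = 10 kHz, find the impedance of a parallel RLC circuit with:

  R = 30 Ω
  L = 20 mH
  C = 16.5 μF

Step 1 — Angular frequency: ω = 2π·f = 2π·1e+04 = 6.283e+04 rad/s.
Step 2 — Component impedances:
  R: Z = R = 30 Ω
  L: Z = jωL = j·6.283e+04·0.02 = 0 + j1257 Ω
  C: Z = 1/(jωC) = -j/(ω·C) = 0 - j0.9646 Ω
Step 3 — Parallel combination: 1/Z_total = 1/R + 1/L + 1/C; Z_total = 0.03103 - j0.9643 Ω = 0.9648∠-88.2° Ω.

Z = 0.03103 - j0.9643 Ω = 0.9648∠-88.2° Ω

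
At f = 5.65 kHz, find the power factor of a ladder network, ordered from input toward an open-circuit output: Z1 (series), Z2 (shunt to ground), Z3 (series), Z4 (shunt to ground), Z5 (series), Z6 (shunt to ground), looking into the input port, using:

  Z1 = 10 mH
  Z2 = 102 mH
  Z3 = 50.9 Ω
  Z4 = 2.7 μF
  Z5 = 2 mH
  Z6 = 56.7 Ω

Step 1 — Angular frequency: ω = 2π·f = 2π·5650 = 3.55e+04 rad/s.
Step 2 — Component impedances:
  Z1: Z = jωL = j·3.55e+04·0.01 = 0 + j355 Ω
  Z2: Z = jωL = j·3.55e+04·0.102 = 0 + j3621 Ω
  Z3: Z = R = 50.9 Ω
  Z4: Z = 1/(jωC) = -j/(ω·C) = 0 - j10.43 Ω
  Z5: Z = jωL = j·3.55e+04·0.002 = 0 + j71 Ω
  Z6: Z = R = 56.7 Ω
Step 3 — Ladder network (open output): work backward from the far end, alternating series and parallel combinations. Z_in = 52.11 + j344.3 Ω = 348.2∠81.4° Ω.
Step 4 — Power factor: PF = cos(φ) = Re(Z)/|Z| = 52.113/348.24 = 0.1496.
Step 5 — Type: Im(Z) = 344.3 ⇒ lagging (phase φ = 81.4°).

PF = 0.1496 (lagging, φ = 81.4°)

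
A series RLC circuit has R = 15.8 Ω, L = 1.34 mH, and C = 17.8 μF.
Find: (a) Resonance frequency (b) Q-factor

Step 1 — Resonance condition Im(Z)=0 gives ω₀ = 1/√(LC).
Step 2 — ω₀ = 1/√(0.00134·1.78e-05) = 6475 rad/s.
Step 3 — f₀ = ω₀/(2π) = 1031 Hz.
Step 4 — Series Q: Q = ω₀L/R = 6475·0.00134/15.8 = 0.5491.

(a) f₀ = 1031 Hz  (b) Q = 0.5491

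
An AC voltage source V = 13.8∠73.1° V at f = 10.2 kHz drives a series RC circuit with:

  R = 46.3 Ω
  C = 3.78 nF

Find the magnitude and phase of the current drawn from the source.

Step 1 — Angular frequency: ω = 2π·f = 2π·1.02e+04 = 6.409e+04 rad/s.
Step 2 — Component impedances:
  R: Z = R = 46.3 Ω
  C: Z = 1/(jωC) = -j/(ω·C) = 0 - j4128 Ω
Step 3 — Series combination: Z_total = R + C = 46.3 - j4128 Ω = 4128∠-89.4° Ω.
Step 4 — Source phasor: V = 13.8∠73.1° V = 4.012 + j13.2 V.
Step 5 — Ohm's law: I = V / Z_total = (4.012 + j13.2) / (46.3 - j4128) = -0.003187 + j0.001008 A.
Step 6 — Convert to polar: |I| = 0.003343 A, ∠I = 162.5°.

I = 0.003343∠162.5° A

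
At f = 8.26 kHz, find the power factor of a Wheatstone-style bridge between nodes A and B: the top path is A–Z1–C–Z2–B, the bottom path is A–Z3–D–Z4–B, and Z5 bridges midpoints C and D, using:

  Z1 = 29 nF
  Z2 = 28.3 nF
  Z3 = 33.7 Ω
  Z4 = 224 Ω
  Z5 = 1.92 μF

Step 1 — Angular frequency: ω = 2π·f = 2π·8260 = 5.19e+04 rad/s.
Step 2 — Component impedances:
  Z1: Z = 1/(jωC) = -j/(ω·C) = 0 - j664.4 Ω
  Z2: Z = 1/(jωC) = -j/(ω·C) = 0 - j680.9 Ω
  Z3: Z = R = 33.7 Ω
  Z4: Z = R = 224 Ω
  Z5: Z = 1/(jωC) = -j/(ω·C) = 0 - j10.04 Ω
Step 3 — Bridge requires nodal analysis (the Z5 bridge couples midpoints C and D, so the two paths cannot be reduced to a simple series/parallel combination). Setting node B to ground and injecting 1 A at node A, the 3-node admittance system at A, C, D solves to V_A = Z_AB = 236.2 - j67.7 Ω = 245.7∠-16.0° Ω.
Step 4 — Power factor: PF = cos(φ) = Re(Z)/|Z| = 236.2/245.7 = 0.9613.
Step 5 — Type: Im(Z) = -67.7 ⇒ leading (phase φ = -16.0°).

PF = 0.9613 (leading, φ = -16.0°)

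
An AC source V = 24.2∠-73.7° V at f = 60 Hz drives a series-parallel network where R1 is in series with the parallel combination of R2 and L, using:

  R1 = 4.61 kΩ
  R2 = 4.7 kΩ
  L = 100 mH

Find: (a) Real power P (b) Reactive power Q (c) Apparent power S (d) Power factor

Step 1 — Angular frequency: ω = 2π·f = 2π·60 = 377 rad/s.
Step 2 — Component impedances:
  R1: Z = R = 4610 Ω
  R2: Z = R = 4700 Ω
  L: Z = jωL = j·377·0.1 = 0 + j37.7 Ω
Step 3 — Parallel branch: R2 || L = 1/(1/R2 + 1/L) = 0.3024 + j37.7 Ω.
Step 4 — Series with R1: Z_total = R1 + (R2 || L) = 4610 + j37.7 Ω = 4610∠0.5° Ω.
Step 5 — Source phasor: V = 24.2∠-73.7° V = 6.792 - j23.23 V.
Step 6 — Current: I = V / Z = 0.001432 - j0.00505 A = 0.005249∠-74.2° A.
Step 7 — Complex power: S = V·I* = 0.127 + j0.001039 VA.
Step 8 — Real power: P = Re(S) = 0.127 W.
Step 9 — Reactive power: Q = Im(S) = 0.001039 VAR.
Step 10 — Apparent power: |S| = 0.127 VA.
Step 11 — Power factor: PF = P/|S| = 1 (lagging).

(a) P = 0.127 W  (b) Q = 0.001039 VAR  (c) S = 0.127 VA  (d) PF = 1 (lagging)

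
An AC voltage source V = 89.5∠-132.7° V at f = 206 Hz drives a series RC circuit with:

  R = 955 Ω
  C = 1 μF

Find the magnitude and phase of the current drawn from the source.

Step 1 — Angular frequency: ω = 2π·f = 2π·206 = 1294 rad/s.
Step 2 — Component impedances:
  R: Z = R = 955 Ω
  C: Z = 1/(jωC) = -j/(ω·C) = 0 - j772.6 Ω
Step 3 — Series combination: Z_total = R + C = 955 - j772.6 Ω = 1228∠-39.0° Ω.
Step 4 — Source phasor: V = 89.5∠-132.7° V = -60.7 - j65.77 V.
Step 5 — Ohm's law: I = V / Z_total = (-60.7 - j65.77) / (955 - j772.6) = -0.004736 - j0.07271 A.
Step 6 — Convert to polar: |I| = 0.07286 A, ∠I = -93.7°.

I = 0.07286∠-93.7° A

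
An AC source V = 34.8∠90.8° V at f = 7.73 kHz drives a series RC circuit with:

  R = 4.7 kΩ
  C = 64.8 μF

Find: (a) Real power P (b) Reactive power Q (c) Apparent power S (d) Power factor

Step 1 — Angular frequency: ω = 2π·f = 2π·7730 = 4.857e+04 rad/s.
Step 2 — Component impedances:
  R: Z = R = 4700 Ω
  C: Z = 1/(jωC) = -j/(ω·C) = 0 - j0.3177 Ω
Step 3 — Series combination: Z_total = R + C = 4700 - j0.3177 Ω = 4700∠-0.0° Ω.
Step 4 — Source phasor: V = 34.8∠90.8° V = -0.4859 + j34.8 V.
Step 5 — Current: I = V / Z = -0.0001039 + j0.007404 A = 0.007404∠90.8° A.
Step 6 — Complex power: S = V·I* = 0.2577 - j1.742e-05 VA.
Step 7 — Real power: P = Re(S) = 0.2577 W.
Step 8 — Reactive power: Q = Im(S) = -1.742e-05 VAR.
Step 9 — Apparent power: |S| = 0.2577 VA.
Step 10 — Power factor: PF = P/|S| = 1 (leading).

(a) P = 0.2577 W  (b) Q = -1.742e-05 VAR  (c) S = 0.2577 VA  (d) PF = 1 (leading)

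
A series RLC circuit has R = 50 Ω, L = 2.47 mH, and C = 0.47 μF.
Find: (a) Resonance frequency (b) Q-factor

Step 1 — Resonance condition Im(Z)=0 gives ω₀ = 1/√(LC).
Step 2 — ω₀ = 1/√(0.00247·4.7e-07) = 2.935e+04 rad/s.
Step 3 — f₀ = ω₀/(2π) = 4671 Hz.
Step 4 — Series Q: Q = ω₀L/R = 2.935e+04·0.00247/50 = 1.45.

(a) f₀ = 4671 Hz  (b) Q = 1.45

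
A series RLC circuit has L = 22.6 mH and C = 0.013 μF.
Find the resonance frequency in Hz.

Step 1 — Resonance condition Im(Z)=0 gives ω₀ = 1/√(LC).
Step 2 — ω₀ = 1/√(0.0226·1.3e-08) = 5.834e+04 rad/s.
Step 3 — f₀ = ω₀/(2π) = 9285 Hz.

f₀ = 9285 Hz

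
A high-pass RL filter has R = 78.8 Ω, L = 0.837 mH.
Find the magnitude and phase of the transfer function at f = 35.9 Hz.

Step 1 — Angular frequency: ω = 2π·35.9 = 225.6 rad/s.
Step 2 — Transfer function: H(jω) = jωL/(R + jωL).
Step 3 — Numerator jωL = j·0.1888; denominator R + jωL = 78.8 + j0.1888.
Step 4 — H = 5.74e-06 + j0.002396.
Step 5 — Magnitude: |H| = 0.002396 (-52.4 dB); phase: φ = 89.9°.

|H| = 0.002396 (-52.4 dB), φ = 89.9°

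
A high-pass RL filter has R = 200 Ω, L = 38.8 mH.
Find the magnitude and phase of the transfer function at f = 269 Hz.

Step 1 — Angular frequency: ω = 2π·269 = 1690 rad/s.
Step 2 — Transfer function: H(jω) = jωL/(R + jωL).
Step 3 — Numerator jωL = j·65.58; denominator R + jωL = 200 + j65.58.
Step 4 — H = 0.09708 + j0.2961.
Step 5 — Magnitude: |H| = 0.3116 (-10.1 dB); phase: φ = 71.8°.

|H| = 0.3116 (-10.1 dB), φ = 71.8°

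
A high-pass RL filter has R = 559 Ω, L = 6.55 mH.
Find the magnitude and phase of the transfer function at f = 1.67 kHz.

Step 1 — Angular frequency: ω = 2π·1670 = 1.049e+04 rad/s.
Step 2 — Transfer function: H(jω) = jωL/(R + jωL).
Step 3 — Numerator jωL = j·68.73; denominator R + jωL = 559 + j68.73.
Step 4 — H = 0.01489 + j0.1211.
Step 5 — Magnitude: |H| = 0.122 (-18.3 dB); phase: φ = 83.0°.

|H| = 0.122 (-18.3 dB), φ = 83.0°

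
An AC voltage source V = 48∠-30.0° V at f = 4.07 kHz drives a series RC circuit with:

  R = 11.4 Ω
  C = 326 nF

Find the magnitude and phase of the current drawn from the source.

Step 1 — Angular frequency: ω = 2π·f = 2π·4070 = 2.557e+04 rad/s.
Step 2 — Component impedances:
  R: Z = R = 11.4 Ω
  C: Z = 1/(jωC) = -j/(ω·C) = 0 - j120 Ω
Step 3 — Series combination: Z_total = R + C = 11.4 - j120 Ω = 120.5∠-84.6° Ω.
Step 4 — Source phasor: V = 48∠-30.0° V = 41.57 - j24 V.
Step 5 — Ohm's law: I = V / Z_total = (41.57 - j24) / (11.4 - j120) = 0.2309 + j0.3246 A.
Step 6 — Convert to polar: |I| = 0.3984 A, ∠I = 54.6°.

I = 0.3984∠54.6° A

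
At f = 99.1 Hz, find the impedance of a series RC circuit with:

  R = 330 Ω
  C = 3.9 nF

Step 1 — Angular frequency: ω = 2π·f = 2π·99.1 = 622.7 rad/s.
Step 2 — Component impedances:
  R: Z = R = 330 Ω
  C: Z = 1/(jωC) = -j/(ω·C) = 0 - j4.118e+05 Ω
Step 3 — Series combination: Z_total = R + C = 330 - j4.118e+05 Ω = 4.118e+05∠-90.0° Ω.

Z = 330 - j4.118e+05 Ω = 4.118e+05∠-90.0° Ω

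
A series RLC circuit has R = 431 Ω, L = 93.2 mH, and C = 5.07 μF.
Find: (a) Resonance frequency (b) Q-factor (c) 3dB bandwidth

Step 1 — Resonance: ω₀ = 1/√(LC) = 1/√(0.0932·5.07e-06) = 1455 rad/s.
Step 2 — f₀ = ω₀/(2π) = 231.5 Hz.
Step 3 — Series Q: Q = ω₀L/R = 1455·0.0932/431 = 0.3146.
Step 4 — Bandwidth: Δω = ω₀/Q = 4624 rad/s; BW = Δω/(2π) = 736 Hz.

(a) f₀ = 231.5 Hz  (b) Q = 0.3146  (c) BW = 736 Hz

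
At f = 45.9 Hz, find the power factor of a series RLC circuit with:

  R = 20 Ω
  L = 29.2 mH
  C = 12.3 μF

Step 1 — Angular frequency: ω = 2π·f = 2π·45.9 = 288.4 rad/s.
Step 2 — Component impedances:
  R: Z = R = 20 Ω
  L: Z = jωL = j·288.4·0.0292 = 0 + j8.421 Ω
  C: Z = 1/(jωC) = -j/(ω·C) = 0 - j281.9 Ω
Step 3 — Series combination: Z_total = R + L + C = 20 - j273.5 Ω = 274.2∠-85.8° Ω.
Step 4 — Power factor: PF = cos(φ) = Re(Z)/|Z| = 20/274.2 = 0.07294.
Step 5 — Type: Im(Z) = -273.5 ⇒ leading (phase φ = -85.8°).

PF = 0.07294 (leading, φ = -85.8°)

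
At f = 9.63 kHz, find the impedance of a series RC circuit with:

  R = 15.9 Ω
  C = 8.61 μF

Step 1 — Angular frequency: ω = 2π·f = 2π·9630 = 6.051e+04 rad/s.
Step 2 — Component impedances:
  R: Z = R = 15.9 Ω
  C: Z = 1/(jωC) = -j/(ω·C) = 0 - j1.92 Ω
Step 3 — Series combination: Z_total = R + C = 15.9 - j1.92 Ω = 16.02∠-6.9° Ω.

Z = 15.9 - j1.92 Ω = 16.02∠-6.9° Ω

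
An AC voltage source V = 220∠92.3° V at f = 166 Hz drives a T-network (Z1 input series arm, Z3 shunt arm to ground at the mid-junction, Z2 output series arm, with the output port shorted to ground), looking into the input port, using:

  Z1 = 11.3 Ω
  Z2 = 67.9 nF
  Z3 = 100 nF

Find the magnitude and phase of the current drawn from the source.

Step 1 — Angular frequency: ω = 2π·f = 2π·166 = 1043 rad/s.
Step 2 — Component impedances:
  Z1: Z = R = 11.3 Ω
  Z2: Z = 1/(jωC) = -j/(ω·C) = 0 - j1.412e+04 Ω
  Z3: Z = 1/(jωC) = -j/(ω·C) = 0 - j9588 Ω
Step 3 — With the output port shorted to ground, the output series arm Z2 runs from the junction to ground; the shunt arm Z3 also runs from the junction to ground. They appear in parallel: Z3 || Z2 = 0 - j5710 Ω.
Step 4 — Series with input arm Z1: Z_in = Z1 + (Z3 || Z2) = 11.3 - j5710 Ω = 5710∠-89.9° Ω.
Step 5 — Source phasor: V = 220∠92.3° V = -8.829 + j219.8 V.
Step 6 — Ohm's law: I = V / Z_total = (-8.829 + j219.8) / (11.3 - j5710) = -0.0385 - j0.00147 A.
Step 7 — Convert to polar: |I| = 0.03853 A, ∠I = -177.8°.

I = 0.03853∠-177.8° A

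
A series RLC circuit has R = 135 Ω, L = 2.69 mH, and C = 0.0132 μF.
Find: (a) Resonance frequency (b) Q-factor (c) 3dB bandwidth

Step 1 — Resonance: ω₀ = 1/√(LC) = 1/√(0.00269·1.32e-08) = 1.678e+05 rad/s.
Step 2 — f₀ = ω₀/(2π) = 2.671e+04 Hz.
Step 3 — Series Q: Q = ω₀L/R = 1.678e+05·0.00269/135 = 3.344.
Step 4 — Bandwidth: Δω = ω₀/Q = 5.019e+04 rad/s; BW = Δω/(2π) = 7987 Hz.

(a) f₀ = 2.671e+04 Hz  (b) Q = 3.344  (c) BW = 7987 Hz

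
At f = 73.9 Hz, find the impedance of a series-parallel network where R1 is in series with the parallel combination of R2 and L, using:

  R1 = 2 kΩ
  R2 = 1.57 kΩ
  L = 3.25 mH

Step 1 — Angular frequency: ω = 2π·f = 2π·73.9 = 464.3 rad/s.
Step 2 — Component impedances:
  R1: Z = R = 2000 Ω
  R2: Z = R = 1570 Ω
  L: Z = jωL = j·464.3·0.00325 = 0 + j1.509 Ω
Step 3 — Parallel branch: R2 || L = 1/(1/R2 + 1/L) = 0.00145 + j1.509 Ω.
Step 4 — Series with R1: Z_total = R1 + (R2 || L) = 2000 + j1.509 Ω = 2000∠0.0° Ω.

Z = 2000 + j1.509 Ω = 2000∠0.0° Ω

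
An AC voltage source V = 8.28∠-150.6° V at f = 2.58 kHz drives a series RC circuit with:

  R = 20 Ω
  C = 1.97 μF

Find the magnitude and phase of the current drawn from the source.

Step 1 — Angular frequency: ω = 2π·f = 2π·2580 = 1.621e+04 rad/s.
Step 2 — Component impedances:
  R: Z = R = 20 Ω
  C: Z = 1/(jωC) = -j/(ω·C) = 0 - j31.31 Ω
Step 3 — Series combination: Z_total = R + C = 20 - j31.31 Ω = 37.16∠-57.4° Ω.
Step 4 — Source phasor: V = 8.28∠-150.6° V = -7.214 - j4.065 V.
Step 5 — Ohm's law: I = V / Z_total = (-7.214 - j4.065) / (20 - j31.31) = -0.01231 - j0.2225 A.
Step 6 — Convert to polar: |I| = 0.2228 A, ∠I = -93.2°.

I = 0.2228∠-93.2° A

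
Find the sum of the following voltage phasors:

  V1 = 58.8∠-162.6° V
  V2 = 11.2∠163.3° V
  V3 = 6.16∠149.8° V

Step 1 — Convert each phasor to rectangular form:
  V1 = 58.8·(cos(-162.6°) + j·sin(-162.6°)) = -56.11 - j17.58 V
  V2 = 11.2·(cos(163.3°) + j·sin(163.3°)) = -10.73 + j3.218 V
  V3 = 6.16·(cos(149.8°) + j·sin(149.8°)) = -5.324 + j3.099 V
Step 2 — Sum components: V_total = -72.16 - j11.27 V.
Step 3 — Convert to polar: |V_total| = 73.04 V, ∠V_total = -171.1°.

V_total = 73.04∠-171.1° V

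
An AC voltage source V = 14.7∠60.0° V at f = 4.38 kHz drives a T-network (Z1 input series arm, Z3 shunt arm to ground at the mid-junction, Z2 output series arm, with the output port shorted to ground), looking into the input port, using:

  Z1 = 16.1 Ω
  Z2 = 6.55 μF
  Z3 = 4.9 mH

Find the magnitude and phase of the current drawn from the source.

Step 1 — Angular frequency: ω = 2π·f = 2π·4380 = 2.752e+04 rad/s.
Step 2 — Component impedances:
  Z1: Z = R = 16.1 Ω
  Z2: Z = 1/(jωC) = -j/(ω·C) = 0 - j5.548 Ω
  Z3: Z = jωL = j·2.752e+04·0.0049 = 0 + j134.8 Ω
Step 3 — With the output port shorted to ground, the output series arm Z2 runs from the junction to ground; the shunt arm Z3 also runs from the junction to ground. They appear in parallel: Z3 || Z2 = 0 - j5.786 Ω.
Step 4 — Series with input arm Z1: Z_in = Z1 + (Z3 || Z2) = 16.1 - j5.786 Ω = 17.11∠-19.8° Ω.
Step 5 — Source phasor: V = 14.7∠60.0° V = 7.35 + j12.73 V.
Step 6 — Ohm's law: I = V / Z_total = (7.35 + j12.73) / (16.1 - j5.786) = 0.1527 + j0.8456 A.
Step 7 — Convert to polar: |I| = 0.8592 A, ∠I = 79.8°.

I = 0.8592∠79.8° A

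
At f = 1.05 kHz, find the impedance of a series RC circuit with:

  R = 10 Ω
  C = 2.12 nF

Step 1 — Angular frequency: ω = 2π·f = 2π·1050 = 6597 rad/s.
Step 2 — Component impedances:
  R: Z = R = 10 Ω
  C: Z = 1/(jωC) = -j/(ω·C) = 0 - j7.15e+04 Ω
Step 3 — Series combination: Z_total = R + C = 10 - j7.15e+04 Ω = 7.15e+04∠-90.0° Ω.

Z = 10 - j7.15e+04 Ω = 7.15e+04∠-90.0° Ω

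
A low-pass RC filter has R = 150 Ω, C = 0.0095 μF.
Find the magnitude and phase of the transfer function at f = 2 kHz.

Step 1 — Angular frequency: ω = 2π·2000 = 1.257e+04 rad/s.
Step 2 — Transfer function: H(jω) = 1/(1 + jωRC).
Step 3 — Denominator: 1 + jωRC = 1 + j·1.257e+04·150·9.5e-09 = 1 + j0.01791.
Step 4 — H = 0.9997 - j0.0179.
Step 5 — Magnitude: |H| = 0.9998 (-0.0 dB); phase: φ = -1.0°.

|H| = 0.9998 (-0.0 dB), φ = -1.0°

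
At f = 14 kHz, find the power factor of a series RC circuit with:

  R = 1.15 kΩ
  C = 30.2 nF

Step 1 — Angular frequency: ω = 2π·f = 2π·1.4e+04 = 8.796e+04 rad/s.
Step 2 — Component impedances:
  R: Z = R = 1150 Ω
  C: Z = 1/(jωC) = -j/(ω·C) = 0 - j376.4 Ω
Step 3 — Series combination: Z_total = R + C = 1150 - j376.4 Ω = 1210∠-18.1° Ω.
Step 4 — Power factor: PF = cos(φ) = Re(Z)/|Z| = 1150/1210 = 0.9504.
Step 5 — Type: Im(Z) = -376.4 ⇒ leading (phase φ = -18.1°).

PF = 0.9504 (leading, φ = -18.1°)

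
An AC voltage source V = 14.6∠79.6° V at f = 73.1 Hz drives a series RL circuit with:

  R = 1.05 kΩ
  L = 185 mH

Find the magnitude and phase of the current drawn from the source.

Step 1 — Angular frequency: ω = 2π·f = 2π·73.1 = 459.3 rad/s.
Step 2 — Component impedances:
  R: Z = R = 1050 Ω
  L: Z = jωL = j·459.3·0.185 = 0 + j84.97 Ω
Step 3 — Series combination: Z_total = R + L = 1050 + j84.97 Ω = 1053∠4.6° Ω.
Step 4 — Source phasor: V = 14.6∠79.6° V = 2.636 + j14.36 V.
Step 5 — Ohm's law: I = V / Z_total = (2.636 + j14.36) / (1050 + j84.97) = 0.003593 + j0.01339 A.
Step 6 — Convert to polar: |I| = 0.01386 A, ∠I = 75.0°.

I = 0.01386∠75.0° A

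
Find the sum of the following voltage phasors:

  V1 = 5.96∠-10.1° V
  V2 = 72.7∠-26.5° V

Step 1 — Convert each phasor to rectangular form:
  V1 = 5.96·(cos(-10.1°) + j·sin(-10.1°)) = 5.868 - j1.045 V
  V2 = 72.7·(cos(-26.5°) + j·sin(-26.5°)) = 65.06 - j32.44 V
Step 2 — Sum components: V_total = 70.93 - j33.48 V.
Step 3 — Convert to polar: |V_total| = 78.44 V, ∠V_total = -25.3°.

V_total = 78.44∠-25.3° V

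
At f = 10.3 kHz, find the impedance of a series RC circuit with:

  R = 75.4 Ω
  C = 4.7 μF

Step 1 — Angular frequency: ω = 2π·f = 2π·1.03e+04 = 6.472e+04 rad/s.
Step 2 — Component impedances:
  R: Z = R = 75.4 Ω
  C: Z = 1/(jωC) = -j/(ω·C) = 0 - j3.288 Ω
Step 3 — Series combination: Z_total = R + C = 75.4 - j3.288 Ω = 75.47∠-2.5° Ω.

Z = 75.4 - j3.288 Ω = 75.47∠-2.5° Ω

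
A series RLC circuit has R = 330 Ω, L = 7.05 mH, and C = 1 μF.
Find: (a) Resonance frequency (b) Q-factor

Step 1 — Resonance condition Im(Z)=0 gives ω₀ = 1/√(LC).
Step 2 — ω₀ = 1/√(0.00705·1e-06) = 1.191e+04 rad/s.
Step 3 — f₀ = ω₀/(2π) = 1896 Hz.
Step 4 — Series Q: Q = ω₀L/R = 1.191e+04·0.00705/330 = 0.2544.

(a) f₀ = 1896 Hz  (b) Q = 0.2544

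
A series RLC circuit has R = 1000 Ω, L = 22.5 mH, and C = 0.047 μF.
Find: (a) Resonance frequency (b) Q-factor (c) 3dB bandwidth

Step 1 — Resonance: ω₀ = 1/√(LC) = 1/√(0.0225·4.7e-08) = 3.075e+04 rad/s.
Step 2 — f₀ = ω₀/(2π) = 4894 Hz.
Step 3 — Series Q: Q = ω₀L/R = 3.075e+04·0.0225/1000 = 0.6919.
Step 4 — Bandwidth: Δω = ω₀/Q = 4.444e+04 rad/s; BW = Δω/(2π) = 7074 Hz.

(a) f₀ = 4894 Hz  (b) Q = 0.6919  (c) BW = 7074 Hz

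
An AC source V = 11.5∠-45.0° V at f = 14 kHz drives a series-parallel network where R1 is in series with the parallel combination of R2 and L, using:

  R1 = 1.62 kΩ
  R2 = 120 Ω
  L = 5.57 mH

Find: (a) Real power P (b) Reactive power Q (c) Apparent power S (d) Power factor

Step 1 — Angular frequency: ω = 2π·f = 2π·1.4e+04 = 8.796e+04 rad/s.
Step 2 — Component impedances:
  R1: Z = R = 1620 Ω
  R2: Z = R = 120 Ω
  L: Z = jωL = j·8.796e+04·0.00557 = 0 + j490 Ω
Step 3 — Parallel branch: R2 || L = 1/(1/R2 + 1/L) = 113.2 + j27.73 Ω.
Step 4 — Series with R1: Z_total = R1 + (R2 || L) = 1733 + j27.73 Ω = 1733∠0.9° Ω.
Step 5 — Source phasor: V = 11.5∠-45.0° V = 8.132 - j8.132 V.
Step 6 — Current: I = V / Z = 0.004615 - j0.004766 A = 0.006634∠-45.9° A.
Step 7 — Complex power: S = V·I* = 0.07628 + j0.00122 VA.
Step 8 — Real power: P = Re(S) = 0.07628 W.
Step 9 — Reactive power: Q = Im(S) = 0.00122 VAR.
Step 10 — Apparent power: |S| = 0.07629 VA.
Step 11 — Power factor: PF = P/|S| = 0.9999 (lagging).

(a) P = 0.07628 W  (b) Q = 0.00122 VAR  (c) S = 0.07629 VA  (d) PF = 0.9999 (lagging)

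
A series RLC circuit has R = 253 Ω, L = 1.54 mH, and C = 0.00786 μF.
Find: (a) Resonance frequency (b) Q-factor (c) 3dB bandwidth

Step 1 — Resonance: ω₀ = 1/√(LC) = 1/√(0.00154·7.86e-09) = 2.874e+05 rad/s.
Step 2 — f₀ = ω₀/(2π) = 4.575e+04 Hz.
Step 3 — Series Q: Q = ω₀L/R = 2.874e+05·0.00154/253 = 1.75.
Step 4 — Bandwidth: Δω = ω₀/Q = 1.643e+05 rad/s; BW = Δω/(2π) = 2.615e+04 Hz.

(a) f₀ = 4.575e+04 Hz  (b) Q = 1.75  (c) BW = 2.615e+04 Hz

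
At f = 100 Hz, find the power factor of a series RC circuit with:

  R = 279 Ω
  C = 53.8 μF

Step 1 — Angular frequency: ω = 2π·f = 2π·100 = 628.3 rad/s.
Step 2 — Component impedances:
  R: Z = R = 279 Ω
  C: Z = 1/(jωC) = -j/(ω·C) = 0 - j29.58 Ω
Step 3 — Series combination: Z_total = R + C = 279 - j29.58 Ω = 280.6∠-6.1° Ω.
Step 4 — Power factor: PF = cos(φ) = Re(Z)/|Z| = 279/280.56 = 0.9944.
Step 5 — Type: Im(Z) = -29.58 ⇒ leading (phase φ = -6.1°).

PF = 0.9944 (leading, φ = -6.1°)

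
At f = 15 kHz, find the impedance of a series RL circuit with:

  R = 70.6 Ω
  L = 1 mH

Step 1 — Angular frequency: ω = 2π·f = 2π·1.5e+04 = 9.425e+04 rad/s.
Step 2 — Component impedances:
  R: Z = R = 70.6 Ω
  L: Z = jωL = j·9.425e+04·0.001 = 0 + j94.25 Ω
Step 3 — Series combination: Z_total = R + L = 70.6 + j94.25 Ω = 117.8∠53.2° Ω.

Z = 70.6 + j94.25 Ω = 117.8∠53.2° Ω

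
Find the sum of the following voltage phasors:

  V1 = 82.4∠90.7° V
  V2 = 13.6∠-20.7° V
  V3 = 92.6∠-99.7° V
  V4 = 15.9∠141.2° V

Step 1 — Convert each phasor to rectangular form:
  V1 = 82.4·(cos(90.7°) + j·sin(90.7°)) = -1.007 + j82.39 V
  V2 = 13.6·(cos(-20.7°) + j·sin(-20.7°)) = 12.72 - j4.807 V
  V3 = 92.6·(cos(-99.7°) + j·sin(-99.7°)) = -15.6 - j91.28 V
  V4 = 15.9·(cos(141.2°) + j·sin(141.2°)) = -12.39 + j9.963 V
Step 2 — Sum components: V_total = -16.28 - j3.727 V.
Step 3 — Convert to polar: |V_total| = 16.7 V, ∠V_total = -167.1°.

V_total = 16.7∠-167.1° V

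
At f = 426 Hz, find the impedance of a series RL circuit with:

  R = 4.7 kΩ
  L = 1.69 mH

Step 1 — Angular frequency: ω = 2π·f = 2π·426 = 2677 rad/s.
Step 2 — Component impedances:
  R: Z = R = 4700 Ω
  L: Z = jωL = j·2677·0.00169 = 0 + j4.524 Ω
Step 3 — Series combination: Z_total = R + L = 4700 + j4.524 Ω = 4700∠0.1° Ω.

Z = 4700 + j4.524 Ω = 4700∠0.1° Ω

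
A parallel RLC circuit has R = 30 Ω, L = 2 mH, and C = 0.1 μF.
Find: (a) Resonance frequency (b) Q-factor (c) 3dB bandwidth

Step 1 — Resonance: ω₀ = 1/√(LC) = 1/√(0.002·1e-07) = 7.071e+04 rad/s.
Step 2 — f₀ = ω₀/(2π) = 1.125e+04 Hz.
Step 3 — Parallel Q: Q = R/(ω₀L) = 30/(7.071e+04·0.002) = 0.2121.
Step 4 — Bandwidth: Δω = ω₀/Q = 3.333e+05 rad/s; BW = Δω/(2π) = 5.305e+04 Hz.

(a) f₀ = 1.125e+04 Hz  (b) Q = 0.2121  (c) BW = 5.305e+04 Hz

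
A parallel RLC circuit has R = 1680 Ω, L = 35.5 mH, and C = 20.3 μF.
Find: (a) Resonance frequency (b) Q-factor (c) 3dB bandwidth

Step 1 — Resonance: ω₀ = 1/√(LC) = 1/√(0.0355·2.03e-05) = 1178 rad/s.
Step 2 — f₀ = ω₀/(2π) = 187.5 Hz.
Step 3 — Parallel Q: Q = R/(ω₀L) = 1680/(1178·0.0355) = 40.17.
Step 4 — Bandwidth: Δω = ω₀/Q = 29.32 rad/s; BW = Δω/(2π) = 4.667 Hz.

(a) f₀ = 187.5 Hz  (b) Q = 40.17  (c) BW = 4.667 Hz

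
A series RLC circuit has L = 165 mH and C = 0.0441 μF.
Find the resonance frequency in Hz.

Step 1 — Resonance condition Im(Z)=0 gives ω₀ = 1/√(LC).
Step 2 — ω₀ = 1/√(0.165·4.41e-08) = 1.172e+04 rad/s.
Step 3 — f₀ = ω₀/(2π) = 1866 Hz.

f₀ = 1866 Hz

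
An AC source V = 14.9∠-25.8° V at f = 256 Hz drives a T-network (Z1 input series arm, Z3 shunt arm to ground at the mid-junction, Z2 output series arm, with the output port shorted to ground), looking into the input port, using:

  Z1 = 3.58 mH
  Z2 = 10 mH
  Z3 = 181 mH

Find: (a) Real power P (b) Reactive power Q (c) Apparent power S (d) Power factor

Step 1 — Angular frequency: ω = 2π·f = 2π·256 = 1608 rad/s.
Step 2 — Component impedances:
  Z1: Z = jωL = j·1608·0.00358 = 0 + j5.758 Ω
  Z2: Z = jωL = j·1608·0.01 = 0 + j16.08 Ω
  Z3: Z = jωL = j·1608·0.181 = 0 + j291.1 Ω
Step 3 — With the output port shorted to ground, the output series arm Z2 runs from the junction to ground; the shunt arm Z3 also runs from the junction to ground. They appear in parallel: Z3 || Z2 = 0 + j15.24 Ω.
Step 4 — Series with input arm Z1: Z_in = Z1 + (Z3 || Z2) = 0 + j21 Ω = 21∠90.0° Ω.
Step 5 — Source phasor: V = 14.9∠-25.8° V = 13.41 - j6.485 V.
Step 6 — Current: I = V / Z = -0.3088 - j0.6388 A = 0.7095∠-115.8° A.
Step 7 — Complex power: S = V·I* = 0 + j10.57 VA.
Step 8 — Real power: P = Re(S) = 0 W.
Step 9 — Reactive power: Q = Im(S) = 10.57 VAR.
Step 10 — Apparent power: |S| = 10.57 VA.
Step 11 — Power factor: PF = P/|S| = 0 (lagging).

(a) P = 0 W  (b) Q = 10.57 VAR  (c) S = 10.57 VA  (d) PF = 0 (lagging)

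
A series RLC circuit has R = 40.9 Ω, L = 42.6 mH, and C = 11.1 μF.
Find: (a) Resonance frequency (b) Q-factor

Step 1 — Resonance condition Im(Z)=0 gives ω₀ = 1/√(LC).
Step 2 — ω₀ = 1/√(0.0426·1.11e-05) = 1454 rad/s.
Step 3 — f₀ = ω₀/(2π) = 231.4 Hz.
Step 4 — Series Q: Q = ω₀L/R = 1454·0.0426/40.9 = 1.515.

(a) f₀ = 231.4 Hz  (b) Q = 1.515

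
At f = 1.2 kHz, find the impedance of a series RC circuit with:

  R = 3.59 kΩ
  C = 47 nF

Step 1 — Angular frequency: ω = 2π·f = 2π·1200 = 7540 rad/s.
Step 2 — Component impedances:
  R: Z = R = 3590 Ω
  C: Z = 1/(jωC) = -j/(ω·C) = 0 - j2822 Ω
Step 3 — Series combination: Z_total = R + C = 3590 - j2822 Ω = 4566∠-38.2° Ω.

Z = 3590 - j2822 Ω = 4566∠-38.2° Ω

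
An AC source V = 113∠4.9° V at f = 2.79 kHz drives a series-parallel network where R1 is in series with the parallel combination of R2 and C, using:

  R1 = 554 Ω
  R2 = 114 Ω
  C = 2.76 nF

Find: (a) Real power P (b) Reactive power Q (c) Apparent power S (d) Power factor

Step 1 — Angular frequency: ω = 2π·f = 2π·2790 = 1.753e+04 rad/s.
Step 2 — Component impedances:
  R1: Z = R = 554 Ω
  R2: Z = R = 114 Ω
  C: Z = 1/(jωC) = -j/(ω·C) = 0 - j2.067e+04 Ω
Step 3 — Parallel branch: R2 || C = 1/(1/R2 + 1/C) = 114 - j0.6288 Ω.
Step 4 — Series with R1: Z_total = R1 + (R2 || C) = 668 - j0.6288 Ω = 668∠-0.1° Ω.
Step 5 — Source phasor: V = 113∠4.9° V = 112.6 + j9.652 V.
Step 6 — Current: I = V / Z = 0.1685 + j0.01461 A = 0.1692∠5.0° A.
Step 7 — Complex power: S = V·I* = 19.12 - j0.01799 VA.
Step 8 — Real power: P = Re(S) = 19.12 W.
Step 9 — Reactive power: Q = Im(S) = -0.01799 VAR.
Step 10 — Apparent power: |S| = 19.12 VA.
Step 11 — Power factor: PF = P/|S| = 1 (leading).

(a) P = 19.12 W  (b) Q = -0.01799 VAR  (c) S = 19.12 VA  (d) PF = 1 (leading)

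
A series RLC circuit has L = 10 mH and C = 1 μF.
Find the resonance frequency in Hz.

Step 1 — Resonance condition Im(Z)=0 gives ω₀ = 1/√(LC).
Step 2 — ω₀ = 1/√(0.01·1e-06) = 1e+04 rad/s.
Step 3 — f₀ = ω₀/(2π) = 1592 Hz.

f₀ = 1592 Hz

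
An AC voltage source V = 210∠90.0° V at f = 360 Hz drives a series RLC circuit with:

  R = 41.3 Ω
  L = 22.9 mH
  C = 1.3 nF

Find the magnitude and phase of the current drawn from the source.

Step 1 — Angular frequency: ω = 2π·f = 2π·360 = 2262 rad/s.
Step 2 — Component impedances:
  R: Z = R = 41.3 Ω
  L: Z = jωL = j·2262·0.0229 = 0 + j51.8 Ω
  C: Z = 1/(jωC) = -j/(ω·C) = 0 - j3.401e+05 Ω
Step 3 — Series combination: Z_total = R + L + C = 41.3 - j3.4e+05 Ω = 3.4e+05∠-90.0° Ω.
Step 4 — Source phasor: V = 210∠90.0° V = 0 + j210 V.
Step 5 — Ohm's law: I = V / Z_total = (0 + j210) / (41.3 - j3.4e+05) = -0.0006176 + j7.502e-08 A.
Step 6 — Convert to polar: |I| = 0.0006176 A, ∠I = 180.0°.

I = 0.0006176∠180.0° A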